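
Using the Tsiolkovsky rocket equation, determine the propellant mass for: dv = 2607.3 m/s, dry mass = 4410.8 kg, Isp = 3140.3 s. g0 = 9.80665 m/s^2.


ve = Isp * g0 = 3140.3 * 9.80665 = 30795.822995 m/s
mass ratio = exp(dv/ve) = exp(2607.3/30795.822995) = 1.08835141
m_prop = m_dry * (mr - 1) = 4410.8 * (1.08835141 - 1)
m_prop = 389.7004 kg

389.7004 kg


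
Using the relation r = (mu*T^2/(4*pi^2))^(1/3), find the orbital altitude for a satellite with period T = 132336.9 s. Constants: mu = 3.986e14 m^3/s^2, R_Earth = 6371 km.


T = 132336.9 s
r = (mu*T^2/(4*pi^2))^(1/3) = (3.986e14 * 132336.9^2 / (4*pi^2))^(1/3)
r = 5.6128033e+07 m = 56128.0332 km
alt = r - R_E = 56128.0332 - 6371 = 49757.0332 km

49757.0332 km


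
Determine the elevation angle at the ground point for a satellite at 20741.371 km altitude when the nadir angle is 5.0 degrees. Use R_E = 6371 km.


r = R_E + alt = 27112.3710 km
Law of sines in the satellite / Earth-center / ground-point triangle:
  sin(nadir)/R_E = sin(90 + el)/r  =>  cos(el) = (r/R_E)*sin(nadir)
cos(el) = (27112.3710 / 6371.0000) * sin(5.0 deg) = 0.3708992
el = arccos(0.3708992) = 68.2289 deg
(Earth-central angle = 90 - nadir - el = 16.7711 deg)

68.2289 degrees


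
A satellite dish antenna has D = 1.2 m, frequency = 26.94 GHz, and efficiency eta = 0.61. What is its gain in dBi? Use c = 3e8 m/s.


lambda = c/f = 3e8 / 2.694e+10 = 0.01113586 m
G = eta*(pi*D/lambda)^2 = 0.61*(pi*1.2/0.01113586)^2
G = 69910.8763 (linear)
G = 10*log10(69910.8763) = 48.4454 dBi

48.4454 dBi


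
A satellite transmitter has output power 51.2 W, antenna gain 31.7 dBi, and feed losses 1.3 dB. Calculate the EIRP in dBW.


Pt = 51.2 W = 17.0927 dBW
EIRP = Pt_dBW + Gt - losses = 17.0927 + 31.7 - 1.3 = 47.4927 dBW

47.4927 dBW


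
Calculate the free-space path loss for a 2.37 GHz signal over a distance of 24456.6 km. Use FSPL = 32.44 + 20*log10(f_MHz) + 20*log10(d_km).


f = 2.37 GHz = 2370.0000 MHz
d = 24456.6 km
FSPL = 32.44 + 20*log10(2370.0000) + 20*log10(24456.6)
FSPL = 32.44 + 67.4950 + 87.7679
FSPL = 187.7029 dB

187.7029 dB


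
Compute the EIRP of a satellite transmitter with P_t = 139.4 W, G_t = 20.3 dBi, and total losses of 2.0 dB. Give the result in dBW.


Pt = 139.4 W = 21.4426 dBW
EIRP = Pt_dBW + Gt - losses = 21.4426 + 20.3 - 2.0 = 39.7426 dBW

39.7426 dBW


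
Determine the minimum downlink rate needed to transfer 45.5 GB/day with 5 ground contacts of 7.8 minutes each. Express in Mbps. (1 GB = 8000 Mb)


total contact time = 5 * 7.8 * 60 = 2340.0000 s
data = 45.5 GB = 364000.0000 Mb
rate = 364000.0000 / 2340.0000 = 155.5556 Mbps

155.5556 Mbps


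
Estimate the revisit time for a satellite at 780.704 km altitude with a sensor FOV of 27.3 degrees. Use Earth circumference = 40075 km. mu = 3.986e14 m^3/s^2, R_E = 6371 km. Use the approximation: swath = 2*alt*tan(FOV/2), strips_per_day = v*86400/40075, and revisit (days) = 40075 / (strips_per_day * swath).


swath = 2*780.704*tan(0.2382374) = 379.1870 km
v = sqrt(mu/r) = 7465.5856 m/s = 7.4656 km/s
strips/day = v*86400/40075 = 7.4656*86400/40075 = 16.0955
coverage/day = strips * swath = 16.0955 * 379.1870 = 6103.1989 km
revisit = 40075 / 6103.1989 = 6.5662 days

6.5662 days


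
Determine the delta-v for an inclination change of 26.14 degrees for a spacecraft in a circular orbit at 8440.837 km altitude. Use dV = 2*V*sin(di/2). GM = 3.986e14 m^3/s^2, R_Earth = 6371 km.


r = 14811.8370 km = 1.4811837e+07 m
V = sqrt(mu/r) = 5187.5726 m/s
di = 26.14 deg = 0.4562291 rad
dV = 2*V*sin(di/2) = 2*5187.5726*sin(0.2281145)
dV = 2346.2488 m/s = 2.3462 km/s

2.3462 km/s


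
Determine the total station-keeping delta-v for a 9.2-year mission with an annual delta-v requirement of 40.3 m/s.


dV = rate * years = 40.3 * 9.2
dV = 370.7600 m/s

370.7600 m/s


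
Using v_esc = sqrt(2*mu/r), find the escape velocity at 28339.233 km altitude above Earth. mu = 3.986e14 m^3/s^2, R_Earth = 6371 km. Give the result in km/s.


r = 6371.0 + 28339.233 = 34710.2330 km = 3.4710233e+07 m
v_esc = sqrt(2*mu/r) = sqrt(2*3.986e14 / 3.4710233e+07)
v_esc = 4792.4201 m/s = 4.7924 km/s

4.7924 km/s


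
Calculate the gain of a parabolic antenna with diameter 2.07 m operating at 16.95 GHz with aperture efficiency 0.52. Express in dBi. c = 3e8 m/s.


lambda = c/f = 3e8 / 1.695e+10 = 0.01769912 m
G = eta*(pi*D/lambda)^2 = 0.52*(pi*2.07/0.01769912)^2
G = 70200.5760 (linear)
G = 10*log10(70200.5760) = 48.4634 dBi

48.4634 dBi


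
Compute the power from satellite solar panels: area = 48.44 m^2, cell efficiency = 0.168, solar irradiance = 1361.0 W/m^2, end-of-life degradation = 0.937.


P = area * eta * S * degradation
P = 48.44 * 0.168 * 1361.0 * 0.937
P = 10377.9394 W

10377.9394 W


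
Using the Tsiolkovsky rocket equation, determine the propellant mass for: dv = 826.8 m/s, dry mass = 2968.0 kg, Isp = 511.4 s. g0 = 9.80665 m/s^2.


ve = Isp * g0 = 511.4 * 9.80665 = 5015.120810 m/s
mass ratio = exp(dv/ve) = exp(826.8/5015.120810) = 1.17922970
m_prop = m_dry * (mr - 1) = 2968.0 * (1.17922970 - 1)
m_prop = 531.9538 kg

531.9538 kg


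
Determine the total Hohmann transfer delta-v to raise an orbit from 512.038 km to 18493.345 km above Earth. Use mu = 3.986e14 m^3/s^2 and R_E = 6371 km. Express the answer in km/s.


r1 = 6883.0380 km = 6.883038e+06 m
r2 = 24864.3450 km = 2.4864345e+07 m
dv1 = sqrt(mu/r1)*(sqrt(2*r2/(r1+r2)) - 1) = 1914.2980 m/s
dv2 = sqrt(mu/r2)*(1 - sqrt(2*r1/(r1+r2))) = 1367.3504 m/s
total dv = |dv1| + |dv2| = 1914.2980 + 1367.3504 = 3281.6485 m/s = 3.2816 km/s

3.2816 km/s


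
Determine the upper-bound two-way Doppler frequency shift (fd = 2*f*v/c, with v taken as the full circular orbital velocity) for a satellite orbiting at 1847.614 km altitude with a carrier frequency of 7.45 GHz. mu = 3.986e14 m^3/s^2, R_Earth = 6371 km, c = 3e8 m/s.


r = 8.218614e+06 m
v = sqrt(mu/r) = 6964.1699 m/s (worst-case radial velocity)
f = 7.45 GHz = 7.45e+09 Hz
fd = 2*f*v/c = 2*7.45e+09*6964.1699/3.0e+08
fd = 345887.1031 Hz

345887.1031 Hz


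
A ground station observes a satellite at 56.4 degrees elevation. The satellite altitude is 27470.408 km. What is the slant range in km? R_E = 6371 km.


h = 27470.408 km, el = 56.4 deg
d = -R_E*sin(el) + sqrt((R_E*sin(el))^2 + 2*R_E*h + h^2)
d = -6371.0000*sin(0.9843657) + sqrt((6371.0000*0.8329212)^2 + 2*6371.0000*27470.408 + 27470.408^2)
d = 28350.7111 km

28350.7111 km


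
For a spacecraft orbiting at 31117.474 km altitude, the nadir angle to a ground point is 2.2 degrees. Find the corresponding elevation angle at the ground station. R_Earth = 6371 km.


r = R_E + alt = 37488.4740 km
Law of sines in the satellite / Earth-center / ground-point triangle:
  sin(nadir)/R_E = sin(90 + el)/r  =>  cos(el) = (r/R_E)*sin(nadir)
cos(el) = (37488.4740 / 6371.0000) * sin(2.2 deg) = 0.225883
el = arccos(0.225883) = 76.9452 deg
(Earth-central angle = 90 - nadir - el = 10.8548 deg)

76.9452 degrees


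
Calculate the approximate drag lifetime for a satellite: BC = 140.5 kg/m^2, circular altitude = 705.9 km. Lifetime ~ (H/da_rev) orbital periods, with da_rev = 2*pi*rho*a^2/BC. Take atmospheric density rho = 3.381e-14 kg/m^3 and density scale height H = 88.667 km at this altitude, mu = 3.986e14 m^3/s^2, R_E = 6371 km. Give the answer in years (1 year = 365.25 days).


a = R_E + alt = 7076.9000 km = 7.0769e+06 m
da_rev = 2*pi*rho*a^2/BC = 2*pi*3.381e-14*(7.0769e+06)^2/140.5 = 0.0757242242 m per revolution
N = H/da_rev = 88667.0000 m / 0.0757242242 m = 1.1709199e+06 revolutions
P = 2*pi*sqrt(a^3/mu) = 5924.8289 s
lifetime = N*P = 1.1709199e+06 * 5924.8289 = 6.9374999e+09 s = 80295.1380 days
years = 80295.1380 / 365.25 = 219.8361 years

219.8361 years


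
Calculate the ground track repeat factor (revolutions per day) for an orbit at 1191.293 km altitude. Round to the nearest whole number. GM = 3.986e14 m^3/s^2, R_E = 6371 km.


r = 7.562293e+06 m
T = 2*pi*sqrt(r^3/mu) = 6544.7260 s = 109.0788 min
revs/day = 1440 / 109.0788 = 13.2015
Rounded: 13 revolutions per day

13 revolutions per day


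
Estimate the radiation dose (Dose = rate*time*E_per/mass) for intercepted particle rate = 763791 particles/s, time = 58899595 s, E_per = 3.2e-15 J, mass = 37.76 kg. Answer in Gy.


Total energy deposited = rate * time * E_per
  = 763791 * 58899595 * 3.2e-15 = 0.1439583 J
Dose = E_total / mass = 0.1439583 / 37.76
Dose = 0.003812456 Gy

0.0038 Gy


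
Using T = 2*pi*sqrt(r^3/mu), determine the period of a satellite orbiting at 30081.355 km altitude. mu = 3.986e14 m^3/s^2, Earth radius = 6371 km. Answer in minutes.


r = 36452.3550 km = 3.6452355e+07 m
T = 2*pi*sqrt(r^3/mu) = 2*pi*sqrt(4.8436948e+22 / 3.986e14)
T = 69262.7304 s = 1154.3788 min

1154.3788 minutes


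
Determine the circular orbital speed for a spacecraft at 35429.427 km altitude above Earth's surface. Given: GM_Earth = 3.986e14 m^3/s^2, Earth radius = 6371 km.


r = R_E + alt = 6371.0 + 35429.427 = 41800.4270 km = 4.1800427e+07 m
v = sqrt(mu/r) = sqrt(3.986e14 / 4.1800427e+07) = 3088.0071 m/s = 3.0880 km/s

3.0880 km/s


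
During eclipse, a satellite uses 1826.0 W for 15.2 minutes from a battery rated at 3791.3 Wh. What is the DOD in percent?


E_used = P * t / 60 = 1826.0 * 15.2 / 60 = 462.5867 Wh
DOD = E_used / E_total * 100 = 462.5867 / 3791.3 * 100
DOD = 12.2013 %

12.2013 %


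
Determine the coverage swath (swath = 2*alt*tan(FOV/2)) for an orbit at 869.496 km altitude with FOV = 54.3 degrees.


FOV = 54.3 deg = 0.9477138 rad
swath = 2 * alt * tan(FOV/2) = 2 * 869.496 * tan(0.4738569)
swath = 2 * 869.496 * 0.5128275
swath = 891.8030 km

891.8030 km


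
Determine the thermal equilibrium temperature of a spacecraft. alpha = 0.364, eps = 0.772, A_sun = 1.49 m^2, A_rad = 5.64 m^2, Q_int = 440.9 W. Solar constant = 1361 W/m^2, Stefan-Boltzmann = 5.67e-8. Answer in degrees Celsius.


Numerator = alpha*S*A_sun + Q_int = 0.364*1361*1.49 + 440.9 = 1179.0520 W
Denominator = eps*sigma*A_rad = 0.772*5.67e-8*5.64 = 2.4687634e-07 W/K^4
T^4 = 4.7758808e+09 K^4
T = 262.8835 K = -10.2665 C

-10.2665 degrees Celsius


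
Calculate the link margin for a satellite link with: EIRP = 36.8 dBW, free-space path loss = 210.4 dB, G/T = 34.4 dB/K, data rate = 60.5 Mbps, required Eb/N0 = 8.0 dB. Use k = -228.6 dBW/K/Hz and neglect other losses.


C/N0 = EIRP - FSPL + G/T - k = 36.8 - 210.4 + 34.4 - (-228.6)
C/N0 = 89.4000 dB-Hz
R_b = 60.5 Mbps = 6.05e+07 bps -> 10*log10(R_b) = 77.8176 dB-Hz
Eb/N0 = C/N0 - 10*log10(R_b) = 89.4000 - 77.8176 = 11.5824 dB
Margin = Eb/N0 - Eb/N0_req = 11.5824 - 8.0 = 3.5824 dB (link closes)

3.5824 dB


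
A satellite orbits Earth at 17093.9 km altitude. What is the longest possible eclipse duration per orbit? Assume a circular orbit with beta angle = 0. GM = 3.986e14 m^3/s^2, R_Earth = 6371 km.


r = 23464.9000 km
T = 596.1946 min
Eclipse fraction = arcsin(R_E/r)/pi = arcsin(6371.0000/23464.9000)/pi
= arcsin(0.2715119)/pi = 0.08752364
Eclipse duration = 0.08752364 * 596.1946 = 52.1811 min

52.1811 minutes


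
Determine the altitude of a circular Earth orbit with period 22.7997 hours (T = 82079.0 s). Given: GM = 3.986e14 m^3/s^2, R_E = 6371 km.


T = 82079.0 s
r = (mu*T^2/(4*pi^2))^(1/3) = (3.986e14 * 82079.0^2 / (4*pi^2))^(1/3)
r = 4.082071e+07 m = 40820.7103 km
alt = r - R_E = 40820.7103 - 6371 = 34449.7103 km

34449.7103 km


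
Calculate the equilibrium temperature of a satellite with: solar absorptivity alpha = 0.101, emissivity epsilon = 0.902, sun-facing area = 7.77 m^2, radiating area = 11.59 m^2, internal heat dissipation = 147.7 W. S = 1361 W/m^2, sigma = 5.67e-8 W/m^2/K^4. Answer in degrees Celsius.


Numerator = alpha*S*A_sun + Q_int = 0.101*1361*7.77 + 147.7 = 1215.7720 W
Denominator = eps*sigma*A_rad = 0.902*5.67e-8*11.59 = 5.9275201e-07 W/K^4
T^4 = 2.0510634e+09 K^4
T = 212.8113 K = -60.3387 C

-60.3387 degrees Celsius


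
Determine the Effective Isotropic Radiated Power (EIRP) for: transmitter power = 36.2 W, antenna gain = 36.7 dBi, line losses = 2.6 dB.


Pt = 36.2 W = 15.5871 dBW
EIRP = Pt_dBW + Gt - losses = 15.5871 + 36.7 - 2.6 = 49.6871 dBW

49.6871 dBW


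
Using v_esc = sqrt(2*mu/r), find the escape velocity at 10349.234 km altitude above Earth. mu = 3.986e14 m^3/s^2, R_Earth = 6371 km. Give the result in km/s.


r = 6371.0 + 10349.234 = 16720.2340 km = 1.6720234e+07 m
v_esc = sqrt(2*mu/r) = sqrt(2*3.986e14 / 1.6720234e+07)
v_esc = 6904.9807 m/s = 6.9050 km/s

6.9050 km/s


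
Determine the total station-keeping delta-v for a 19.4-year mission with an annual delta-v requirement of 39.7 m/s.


dV = rate * years = 39.7 * 19.4
dV = 770.1800 m/s

770.1800 m/s


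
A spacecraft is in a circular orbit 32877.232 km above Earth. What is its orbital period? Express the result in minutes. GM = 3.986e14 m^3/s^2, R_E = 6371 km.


r = 39248.2320 km = 3.9248232e+07 m
T = 2*pi*sqrt(r^3/mu) = 2*pi*sqrt(6.0458907e+22 / 3.986e14)
T = 77382.2527 s = 1289.7042 min

1289.7042 minutes


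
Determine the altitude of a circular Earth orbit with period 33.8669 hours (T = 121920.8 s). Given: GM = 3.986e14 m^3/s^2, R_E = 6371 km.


T = 121920.8 s
r = (mu*T^2/(4*pi^2))^(1/3) = (3.986e14 * 121920.8^2 / (4*pi^2))^(1/3)
r = 5.3142795e+07 m = 53142.7945 km
alt = r - R_E = 53142.7945 - 6371 = 46771.7945 km

46771.7945 km


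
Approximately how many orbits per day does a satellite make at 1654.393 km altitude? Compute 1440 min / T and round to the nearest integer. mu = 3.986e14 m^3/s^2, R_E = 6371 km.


r = 8.025393e+06 m
T = 2*pi*sqrt(r^3/mu) = 7155.0172 s = 119.2503 min
revs/day = 1440 / 119.2503 = 12.0754
Rounded: 12 revolutions per day

12 revolutions per day


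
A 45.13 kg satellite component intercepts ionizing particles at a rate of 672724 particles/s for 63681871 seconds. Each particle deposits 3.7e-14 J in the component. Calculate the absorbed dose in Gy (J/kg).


Total energy deposited = rate * time * E_per
  = 672724 * 63681871 * 3.7e-14 = 1.5851 J
Dose = E_total / mass = 1.5851 / 45.13
Dose = 0.0351228 Gy

0.0351 Gy


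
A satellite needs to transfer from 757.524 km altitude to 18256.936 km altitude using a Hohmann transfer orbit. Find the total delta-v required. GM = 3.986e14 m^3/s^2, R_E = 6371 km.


r1 = 7128.5240 km = 7.128524e+06 m
r2 = 24627.9360 km = 2.4627936e+07 m
dv1 = sqrt(mu/r1)*(sqrt(2*r2/(r1+r2)) - 1) = 1835.1189 m/s
dv2 = sqrt(mu/r2)*(1 - sqrt(2*r1/(r1+r2))) = 1327.4554 m/s
total dv = |dv1| + |dv2| = 1835.1189 + 1327.4554 = 3162.5743 m/s = 3.1626 km/s

3.1626 km/s


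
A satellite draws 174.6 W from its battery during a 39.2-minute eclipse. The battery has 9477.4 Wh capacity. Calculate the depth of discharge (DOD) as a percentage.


E_used = P * t / 60 = 174.6 * 39.2 / 60 = 114.0720 Wh
DOD = E_used / E_total * 100 = 114.0720 / 9477.4 * 100
DOD = 1.2036 %

1.2036 %


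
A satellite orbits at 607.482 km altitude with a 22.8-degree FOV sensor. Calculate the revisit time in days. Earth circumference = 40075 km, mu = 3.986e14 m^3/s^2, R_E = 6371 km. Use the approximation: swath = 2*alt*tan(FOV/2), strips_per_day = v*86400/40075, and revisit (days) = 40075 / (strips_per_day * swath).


swath = 2*607.482*tan(0.1989675) = 244.9797 km
v = sqrt(mu/r) = 7557.6742 m/s = 7.5577 km/s
strips/day = v*86400/40075 = 7.5577*86400/40075 = 16.2940
coverage/day = strips * swath = 16.2940 * 244.9797 = 3991.7056 km
revisit = 40075 / 3991.7056 = 10.0396 days

10.0396 days


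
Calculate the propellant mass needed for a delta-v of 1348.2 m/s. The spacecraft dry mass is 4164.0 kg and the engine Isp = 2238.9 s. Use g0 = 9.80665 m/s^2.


ve = Isp * g0 = 2238.9 * 9.80665 = 21956.108685 m/s
mass ratio = exp(dv/ve) = exp(1348.2/21956.108685) = 1.06332876
m_prop = m_dry * (mr - 1) = 4164.0 * (1.06332876 - 1)
m_prop = 263.7009 kg

263.7009 kg


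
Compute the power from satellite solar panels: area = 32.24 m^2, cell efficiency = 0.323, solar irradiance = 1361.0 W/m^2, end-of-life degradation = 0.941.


P = area * eta * S * degradation
P = 32.24 * 0.323 * 1361.0 * 0.941
P = 13336.6055 W

13336.6055 W


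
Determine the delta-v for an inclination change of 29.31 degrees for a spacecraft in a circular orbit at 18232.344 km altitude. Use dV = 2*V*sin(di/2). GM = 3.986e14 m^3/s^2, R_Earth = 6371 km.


r = 24603.3440 km = 2.4603344e+07 m
V = sqrt(mu/r) = 4025.0528 m/s
di = 29.31 deg = 0.511556 rad
dV = 2*V*sin(di/2) = 2*4025.0528*sin(0.255778)
dV = 2036.6620 m/s = 2.0367 km/s

2.0367 km/s


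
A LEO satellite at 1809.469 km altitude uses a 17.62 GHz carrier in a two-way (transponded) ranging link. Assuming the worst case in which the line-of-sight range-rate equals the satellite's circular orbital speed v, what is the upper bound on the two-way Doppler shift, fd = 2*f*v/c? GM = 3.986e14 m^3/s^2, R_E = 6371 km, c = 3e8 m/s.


r = 8.180469e+06 m
v = sqrt(mu/r) = 6980.3877 m/s (worst-case radial velocity)
f = 17.62 GHz = 1.762e+10 Hz
fd = 2*f*v/c = 2*1.762e+10*6980.3877/3.0e+08
fd = 819962.8770 Hz

819962.8770 Hz


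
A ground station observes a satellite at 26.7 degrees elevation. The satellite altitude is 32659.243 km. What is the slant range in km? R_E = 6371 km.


h = 32659.243 km, el = 26.7 deg
d = -R_E*sin(el) + sqrt((R_E*sin(el))^2 + 2*R_E*h + h^2)
d = -6371.0000*sin(0.4660029) + sqrt((6371.0000*0.449319)^2 + 2*6371.0000*32659.243 + 32659.243^2)
d = 35750.4016 km

35750.4016 km


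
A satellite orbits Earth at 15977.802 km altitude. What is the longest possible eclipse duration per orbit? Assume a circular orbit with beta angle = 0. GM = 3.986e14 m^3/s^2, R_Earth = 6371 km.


r = 22348.8020 km
T = 554.1679 min
Eclipse fraction = arcsin(R_E/r)/pi = arcsin(6371.0000/22348.8020)/pi
= arcsin(0.2850712)/pi = 0.09201725
Eclipse duration = 0.09201725 * 554.1679 = 50.9930 min

50.9930 minutes


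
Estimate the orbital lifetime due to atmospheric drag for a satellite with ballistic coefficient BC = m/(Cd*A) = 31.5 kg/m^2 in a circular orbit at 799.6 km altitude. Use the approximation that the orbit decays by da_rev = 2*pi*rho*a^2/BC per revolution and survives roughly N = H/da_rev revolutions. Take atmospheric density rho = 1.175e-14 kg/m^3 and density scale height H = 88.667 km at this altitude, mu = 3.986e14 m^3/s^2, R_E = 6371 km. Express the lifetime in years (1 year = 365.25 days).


a = R_E + alt = 7170.6000 km = 7.1706e+06 m
da_rev = 2*pi*rho*a^2/BC = 2*pi*1.175e-14*(7.1706e+06)^2/31.5 = 0.120508637 m per revolution
N = H/da_rev = 88667.0000 m / 0.120508637 m = 735772.9881 revolutions
P = 2*pi*sqrt(a^3/mu) = 6042.8869 s
lifetime = N*P = 735772.9881 * 6042.8869 = 4.446193e+09 s = 51460.5666 days
years = 51460.5666 / 365.25 = 140.8914 years

140.8914 years


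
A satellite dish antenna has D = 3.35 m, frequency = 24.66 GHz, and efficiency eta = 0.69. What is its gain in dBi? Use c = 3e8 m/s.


lambda = c/f = 3e8 / 2.466e+10 = 0.01216545 m
G = eta*(pi*D/lambda)^2 = 0.69*(pi*3.35/0.01216545)^2
G = 516395.0674 (linear)
G = 10*log10(516395.0674) = 57.1298 dBi

57.1298 dBi


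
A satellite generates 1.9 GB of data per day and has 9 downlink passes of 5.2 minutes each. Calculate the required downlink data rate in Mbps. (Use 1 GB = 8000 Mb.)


total contact time = 9 * 5.2 * 60 = 2808.0000 s
data = 1.9 GB = 15200.0000 Mb
rate = 15200.0000 / 2808.0000 = 5.4131 Mbps

5.4131 Mbps


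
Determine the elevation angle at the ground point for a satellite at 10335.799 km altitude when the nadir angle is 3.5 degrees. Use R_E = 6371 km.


r = R_E + alt = 16706.7990 km
Law of sines in the satellite / Earth-center / ground-point triangle:
  sin(nadir)/R_E = sin(90 + el)/r  =>  cos(el) = (r/R_E)*sin(nadir)
cos(el) = (16706.7990 / 6371.0000) * sin(3.5 deg) = 0.1600888
el = arccos(0.1600888) = 80.7880 deg
(Earth-central angle = 90 - nadir - el = 5.7120 deg)

80.7880 degrees


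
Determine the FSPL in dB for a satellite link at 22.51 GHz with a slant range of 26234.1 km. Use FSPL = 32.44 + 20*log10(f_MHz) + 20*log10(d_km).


f = 22.51 GHz = 22510.0000 MHz
d = 26234.1 km
FSPL = 32.44 + 20*log10(22510.0000) + 20*log10(26234.1)
FSPL = 32.44 + 87.0475 + 88.3773
FSPL = 207.8648 dB

207.8648 dB


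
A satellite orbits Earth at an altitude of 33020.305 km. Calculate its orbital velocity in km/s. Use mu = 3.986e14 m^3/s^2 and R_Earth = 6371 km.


r = R_E + alt = 6371.0 + 33020.305 = 39391.3050 km = 3.9391305e+07 m
v = sqrt(mu/r) = sqrt(3.986e14 / 3.9391305e+07) = 3181.0351 m/s = 3.1810 km/s

3.1810 km/s


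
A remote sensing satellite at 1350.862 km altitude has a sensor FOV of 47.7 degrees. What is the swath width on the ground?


FOV = 47.7 deg = 0.8325221 rad
swath = 2 * alt * tan(FOV/2) = 2 * 1350.862 * tan(0.416261)
swath = 2 * 1350.862 * 0.4420954
swath = 1194.4197 km

1194.4197 km


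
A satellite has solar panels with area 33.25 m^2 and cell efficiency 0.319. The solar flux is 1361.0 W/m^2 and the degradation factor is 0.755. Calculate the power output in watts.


P = area * eta * S * degradation
P = 33.25 * 0.319 * 1361.0 * 0.755
P = 10899.0190 W

10899.0190 W


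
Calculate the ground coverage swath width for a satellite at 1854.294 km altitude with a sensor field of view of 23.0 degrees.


FOV = 23.0 deg = 0.4014257 rad
swath = 2 * alt * tan(FOV/2) = 2 * 1854.294 * tan(0.2007129)
swath = 2 * 1854.294 * 0.2034523
swath = 754.5208 km

754.5208 km


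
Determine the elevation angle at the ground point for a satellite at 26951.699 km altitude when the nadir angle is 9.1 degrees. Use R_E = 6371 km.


r = R_E + alt = 33322.6990 km
Law of sines in the satellite / Earth-center / ground-point triangle:
  sin(nadir)/R_E = sin(90 + el)/r  =>  cos(el) = (r/R_E)*sin(nadir)
cos(el) = (33322.6990 / 6371.0000) * sin(9.1 deg) = 0.8272255
el = arccos(0.8272255) = 34.1852 deg
(Earth-central angle = 90 - nadir - el = 46.7148 deg)

34.1852 degrees


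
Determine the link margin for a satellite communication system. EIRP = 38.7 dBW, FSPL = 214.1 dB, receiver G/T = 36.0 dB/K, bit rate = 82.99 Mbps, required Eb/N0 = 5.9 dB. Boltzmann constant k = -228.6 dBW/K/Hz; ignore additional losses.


C/N0 = EIRP - FSPL + G/T - k = 38.7 - 214.1 + 36.0 - (-228.6)
C/N0 = 89.2000 dB-Hz
R_b = 82.99 Mbps = 8.299e+07 bps -> 10*log10(R_b) = 79.1903 dB-Hz
Eb/N0 = C/N0 - 10*log10(R_b) = 89.2000 - 79.1903 = 10.0097 dB
Margin = Eb/N0 - Eb/N0_req = 10.0097 - 5.9 = 4.1097 dB (link closes)

4.1097 dB


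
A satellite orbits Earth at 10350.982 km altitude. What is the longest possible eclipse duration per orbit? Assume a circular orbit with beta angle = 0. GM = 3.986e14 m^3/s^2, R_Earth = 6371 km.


r = 16721.9820 km
T = 358.6671 min
Eclipse fraction = arcsin(R_E/r)/pi = arcsin(6371.0000/16721.9820)/pi
= arcsin(0.3809955)/pi = 0.1244187
Eclipse duration = 0.1244187 * 358.6671 = 44.6249 min

44.6249 minutes


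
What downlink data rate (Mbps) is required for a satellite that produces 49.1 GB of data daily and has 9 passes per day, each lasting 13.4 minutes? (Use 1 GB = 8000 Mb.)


total contact time = 9 * 13.4 * 60 = 7236.0000 s
data = 49.1 GB = 392800.0000 Mb
rate = 392800.0000 / 7236.0000 = 54.2841 Mbps

54.2841 Mbps


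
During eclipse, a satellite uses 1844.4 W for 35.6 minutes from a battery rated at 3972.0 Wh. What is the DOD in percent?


E_used = P * t / 60 = 1844.4 * 35.6 / 60 = 1094.3440 Wh
DOD = E_used / E_total * 100 = 1094.3440 / 3972.0 * 100
DOD = 27.5515 %

27.5515 %


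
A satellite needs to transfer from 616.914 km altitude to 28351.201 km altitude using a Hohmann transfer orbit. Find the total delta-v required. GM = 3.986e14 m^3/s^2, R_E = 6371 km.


r1 = 6987.9140 km = 6.987914e+06 m
r2 = 34722.2010 km = 3.4722201e+07 m
dv1 = sqrt(mu/r1)*(sqrt(2*r2/(r1+r2)) - 1) = 2192.6739 m/s
dv2 = sqrt(mu/r2)*(1 - sqrt(2*r1/(r1+r2))) = 1426.9180 m/s
total dv = |dv1| + |dv2| = 2192.6739 + 1426.9180 = 3619.5919 m/s = 3.6196 km/s

3.6196 km/s


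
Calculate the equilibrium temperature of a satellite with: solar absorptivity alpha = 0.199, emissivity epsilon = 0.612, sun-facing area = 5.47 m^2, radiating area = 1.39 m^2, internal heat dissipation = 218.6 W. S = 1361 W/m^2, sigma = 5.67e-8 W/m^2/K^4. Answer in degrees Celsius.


Numerator = alpha*S*A_sun + Q_int = 0.199*1361*5.47 + 218.6 = 1700.0893 W
Denominator = eps*sigma*A_rad = 0.612*5.67e-8*1.39 = 4.8233556e-08 W/K^4
T^4 = 3.5247024e+10 K^4
T = 433.2919 K = 160.1419 C

160.1419 degrees Celsius


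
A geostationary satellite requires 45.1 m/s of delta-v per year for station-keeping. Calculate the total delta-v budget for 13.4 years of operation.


dV = rate * years = 45.1 * 13.4
dV = 604.3400 m/s

604.3400 m/s


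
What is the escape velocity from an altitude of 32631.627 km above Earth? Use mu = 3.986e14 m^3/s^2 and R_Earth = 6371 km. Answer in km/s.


r = 6371.0 + 32631.627 = 39002.6270 km = 3.9002627e+07 m
v_esc = sqrt(2*mu/r) = sqrt(2*3.986e14 / 3.9002627e+07)
v_esc = 4521.0230 m/s = 4.5210 km/s

4.5210 km/s


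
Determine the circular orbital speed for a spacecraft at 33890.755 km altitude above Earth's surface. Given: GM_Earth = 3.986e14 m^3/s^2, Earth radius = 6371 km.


r = R_E + alt = 6371.0 + 33890.755 = 40261.7550 km = 4.0261755e+07 m
v = sqrt(mu/r) = sqrt(3.986e14 / 4.0261755e+07) = 3146.4606 m/s = 3.1465 km/s

3.1465 km/s


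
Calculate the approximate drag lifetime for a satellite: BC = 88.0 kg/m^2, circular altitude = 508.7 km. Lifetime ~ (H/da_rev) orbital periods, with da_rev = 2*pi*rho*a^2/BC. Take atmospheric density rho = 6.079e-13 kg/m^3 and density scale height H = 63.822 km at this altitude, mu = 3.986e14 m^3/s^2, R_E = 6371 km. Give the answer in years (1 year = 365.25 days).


a = R_E + alt = 6879.7000 km = 6.8797e+06 m
da_rev = 2*pi*rho*a^2/BC = 2*pi*6.079e-13*(6.8797e+06)^2/88.0 = 2.054321 m per revolution
N = H/da_rev = 63822.0000 m / 2.054321 m = 31067.1968 revolutions
P = 2*pi*sqrt(a^3/mu) = 5678.9164 s
lifetime = N*P = 31067.1968 * 5678.9164 = 1.7642801e+08 s = 2041.9909 days
years = 2041.9909 / 365.25 = 5.5907 years

5.5907 years


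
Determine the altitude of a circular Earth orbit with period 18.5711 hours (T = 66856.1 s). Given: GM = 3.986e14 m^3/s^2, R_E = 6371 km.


T = 66856.1 s
r = (mu*T^2/(4*pi^2))^(1/3) = (3.986e14 * 66856.1^2 / (4*pi^2))^(1/3)
r = 3.5602996e+07 m = 35602.9960 km
alt = r - R_E = 35602.9960 - 6371 = 29231.9960 km

29231.9960 km


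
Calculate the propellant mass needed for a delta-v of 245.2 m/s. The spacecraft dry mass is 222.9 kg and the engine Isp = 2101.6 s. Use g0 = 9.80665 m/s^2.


ve = Isp * g0 = 2101.6 * 9.80665 = 20609.655640 m/s
mass ratio = exp(dv/ve) = exp(245.2/20609.655640) = 1.01196839
m_prop = m_dry * (mr - 1) = 222.9 * (1.01196839 - 1)
m_prop = 2.6678 kg

2.6678 kg


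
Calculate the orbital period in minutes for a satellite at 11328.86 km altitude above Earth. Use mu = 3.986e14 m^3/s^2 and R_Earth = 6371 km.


r = 17699.8600 km = 1.769986e+07 m
T = 2*pi*sqrt(r^3/mu) = 2*pi*sqrt(5.5451014e+21 / 3.986e14)
T = 23435.0545 s = 390.5842 min

390.5842 minutes


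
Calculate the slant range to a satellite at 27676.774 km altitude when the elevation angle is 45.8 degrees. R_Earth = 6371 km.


h = 27676.774 km, el = 45.8 deg
d = -R_E*sin(el) + sqrt((R_E*sin(el))^2 + 2*R_E*h + h^2)
d = -6371.0000*sin(0.7993608) + sqrt((6371.0000*0.7169106)^2 + 2*6371.0000*27676.774 + 27676.774^2)
d = 29189.3805 km

29189.3805 km


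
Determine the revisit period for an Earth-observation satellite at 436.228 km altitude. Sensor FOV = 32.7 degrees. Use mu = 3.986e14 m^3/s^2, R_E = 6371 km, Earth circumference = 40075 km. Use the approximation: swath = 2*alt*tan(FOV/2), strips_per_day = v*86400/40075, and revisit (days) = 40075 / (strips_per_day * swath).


swath = 2*436.228*tan(0.2853613) = 255.9507 km
v = sqrt(mu/r) = 7652.1504 m/s = 7.6522 km/s
strips/day = v*86400/40075 = 7.6522*86400/40075 = 16.4977
coverage/day = strips * swath = 16.4977 * 255.9507 = 4222.6003 km
revisit = 40075 / 4222.6003 = 9.4906 days

9.4906 days


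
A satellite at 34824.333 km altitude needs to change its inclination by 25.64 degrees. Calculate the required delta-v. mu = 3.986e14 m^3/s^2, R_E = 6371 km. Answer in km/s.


r = 41195.3330 km = 4.1195333e+07 m
V = sqrt(mu/r) = 3110.6034 m/s
di = 25.64 deg = 0.4475024 rad
dV = 2*V*sin(di/2) = 2*3110.6034*sin(0.2237512)
dV = 1380.4166 m/s = 1.3804 km/s

1.3804 km/s


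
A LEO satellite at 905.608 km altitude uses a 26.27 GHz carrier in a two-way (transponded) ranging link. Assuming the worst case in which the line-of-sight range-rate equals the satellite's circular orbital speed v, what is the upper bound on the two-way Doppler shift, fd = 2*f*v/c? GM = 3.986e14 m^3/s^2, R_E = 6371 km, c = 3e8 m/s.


r = 7.276608e+06 m
v = sqrt(mu/r) = 7401.2344 m/s (worst-case radial velocity)
f = 26.27 GHz = 2.627e+10 Hz
fd = 2*f*v/c = 2*2.627e+10*7401.2344/3.0e+08
fd = 1.2962028e+06 Hz

1.2962e+06 Hz


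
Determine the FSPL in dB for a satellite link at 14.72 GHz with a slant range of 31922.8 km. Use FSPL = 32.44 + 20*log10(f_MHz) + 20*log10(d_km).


f = 14.72 GHz = 14720.0000 MHz
d = 31922.8 km
FSPL = 32.44 + 20*log10(14720.0000) + 20*log10(31922.8)
FSPL = 32.44 + 83.3582 + 90.0820
FSPL = 205.8802 dB

205.8802 dB


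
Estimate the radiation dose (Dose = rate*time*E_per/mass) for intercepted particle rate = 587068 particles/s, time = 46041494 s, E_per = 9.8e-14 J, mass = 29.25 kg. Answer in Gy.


Total energy deposited = rate * time * E_per
  = 587068 * 46041494 * 9.8e-14 = 2.6489 J
Dose = E_total / mass = 2.6489 / 29.25
Dose = 0.09056034 Gy

0.0906 Gy


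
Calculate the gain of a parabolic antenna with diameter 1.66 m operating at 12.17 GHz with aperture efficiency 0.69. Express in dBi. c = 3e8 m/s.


lambda = c/f = 3e8 / 1.217e+10 = 0.02465078 m
G = eta*(pi*D/lambda)^2 = 0.69*(pi*1.66/0.02465078)^2
G = 30881.8749 (linear)
G = 10*log10(30881.8749) = 44.8970 dBi

44.8970 dBi


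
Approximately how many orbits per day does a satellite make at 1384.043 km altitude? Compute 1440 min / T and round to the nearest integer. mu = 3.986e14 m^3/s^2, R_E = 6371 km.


r = 7.755043e+06 m
T = 2*pi*sqrt(r^3/mu) = 6796.5347 s = 113.2756 min
revs/day = 1440 / 113.2756 = 12.7124
Rounded: 13 revolutions per day

13 revolutions per day


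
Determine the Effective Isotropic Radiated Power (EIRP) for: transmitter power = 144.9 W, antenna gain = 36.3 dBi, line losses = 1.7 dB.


Pt = 144.9 W = 21.6107 dBW
EIRP = Pt_dBW + Gt - losses = 21.6107 + 36.3 - 1.7 = 56.2107 dBW

56.2107 dBW


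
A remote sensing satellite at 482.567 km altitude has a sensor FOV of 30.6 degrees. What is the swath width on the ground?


FOV = 30.6 deg = 0.5340708 rad
swath = 2 * alt * tan(FOV/2) = 2 * 482.567 * tan(0.2670354)
swath = 2 * 482.567 * 0.273569
swath = 264.0308 km

264.0308 km


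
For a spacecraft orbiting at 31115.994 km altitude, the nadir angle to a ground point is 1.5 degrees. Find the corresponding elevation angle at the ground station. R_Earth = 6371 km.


r = R_E + alt = 37486.9940 km
Law of sines in the satellite / Earth-center / ground-point triangle:
  sin(nadir)/R_E = sin(90 + el)/r  =>  cos(el) = (r/R_E)*sin(nadir)
cos(el) = (37486.9940 / 6371.0000) * sin(1.5 deg) = 0.1540253
el = arccos(0.1540253) = 81.1397 deg
(Earth-central angle = 90 - nadir - el = 7.3603 deg)

81.1397 degrees


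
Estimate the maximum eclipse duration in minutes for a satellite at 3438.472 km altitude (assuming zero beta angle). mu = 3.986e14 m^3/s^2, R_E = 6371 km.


r = 9809.4720 km
T = 161.1493 min
Eclipse fraction = arcsin(R_E/r)/pi = arcsin(6371.0000/9809.4720)/pi
= arcsin(0.6494743)/pi = 0.225011
Eclipse duration = 0.225011 * 161.1493 = 36.2604 min

36.2604 minutes


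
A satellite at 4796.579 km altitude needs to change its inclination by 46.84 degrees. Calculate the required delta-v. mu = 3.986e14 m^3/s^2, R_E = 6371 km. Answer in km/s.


r = 11167.5790 km = 1.1167579e+07 m
V = sqrt(mu/r) = 5974.3289 m/s
di = 46.84 deg = 0.8175122 rad
dV = 2*V*sin(di/2) = 2*5974.3289*sin(0.4087561)
dV = 4749.2118 m/s = 4.7492 km/s

4.7492 km/s


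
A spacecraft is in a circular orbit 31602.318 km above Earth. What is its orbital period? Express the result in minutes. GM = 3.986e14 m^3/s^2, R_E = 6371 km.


r = 37973.3180 km = 3.7973318e+07 m
T = 2*pi*sqrt(r^3/mu) = 2*pi*sqrt(5.4756495e+22 / 3.986e14)
T = 73642.5877 s = 1227.3765 min

1227.3765 minutes


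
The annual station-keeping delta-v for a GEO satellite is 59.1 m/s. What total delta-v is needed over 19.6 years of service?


dV = rate * years = 59.1 * 19.6
dV = 1158.3600 m/s

1158.3600 m/s


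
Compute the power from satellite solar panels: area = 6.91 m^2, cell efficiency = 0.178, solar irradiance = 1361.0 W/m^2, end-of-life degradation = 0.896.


P = area * eta * S * degradation
P = 6.91 * 0.178 * 1361.0 * 0.896
P = 1499.9065 W

1499.9065 W


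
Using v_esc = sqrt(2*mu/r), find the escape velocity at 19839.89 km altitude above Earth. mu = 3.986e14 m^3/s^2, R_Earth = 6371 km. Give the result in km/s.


r = 6371.0 + 19839.89 = 26210.8900 km = 2.621089e+07 m
v_esc = sqrt(2*mu/r) = sqrt(2*3.986e14 / 2.621089e+07)
v_esc = 5514.9650 m/s = 5.5150 km/s

5.5150 km/s


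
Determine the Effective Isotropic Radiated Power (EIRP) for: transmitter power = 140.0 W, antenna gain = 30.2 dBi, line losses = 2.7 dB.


Pt = 140.0 W = 21.4613 dBW
EIRP = Pt_dBW + Gt - losses = 21.4613 + 30.2 - 2.7 = 48.9613 dBW

48.9613 dBW


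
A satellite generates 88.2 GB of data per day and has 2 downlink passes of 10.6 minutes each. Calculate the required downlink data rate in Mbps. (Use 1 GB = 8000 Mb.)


total contact time = 2 * 10.6 * 60 = 1272.0000 s
data = 88.2 GB = 705600.0000 Mb
rate = 705600.0000 / 1272.0000 = 554.7170 Mbps

554.7170 Mbps


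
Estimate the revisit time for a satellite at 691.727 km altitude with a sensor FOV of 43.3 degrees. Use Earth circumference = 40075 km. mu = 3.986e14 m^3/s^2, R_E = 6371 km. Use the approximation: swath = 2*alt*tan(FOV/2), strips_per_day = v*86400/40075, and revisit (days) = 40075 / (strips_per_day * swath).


swath = 2*691.727*tan(0.3778638) = 549.1452 km
v = sqrt(mu/r) = 7512.4646 m/s = 7.5125 km/s
strips/day = v*86400/40075 = 7.5125*86400/40075 = 16.1966
coverage/day = strips * swath = 16.1966 * 549.1452 = 8894.2607 km
revisit = 40075 / 8894.2607 = 4.5057 days

4.5057 days


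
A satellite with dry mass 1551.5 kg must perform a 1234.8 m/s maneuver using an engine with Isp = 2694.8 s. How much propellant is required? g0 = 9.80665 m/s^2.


ve = Isp * g0 = 2694.8 * 9.80665 = 26426.960420 m/s
mass ratio = exp(dv/ve) = exp(1234.8/26426.960420) = 1.04783383
m_prop = m_dry * (mr - 1) = 1551.5 * (1.04783383 - 1)
m_prop = 74.2142 kg

74.2142 kg


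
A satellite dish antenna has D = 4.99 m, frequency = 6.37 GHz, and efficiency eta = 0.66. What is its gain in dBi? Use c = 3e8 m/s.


lambda = c/f = 3e8 / 6.37e+09 = 0.04709576 m
G = eta*(pi*D/lambda)^2 = 0.66*(pi*4.99/0.04709576)^2
G = 73127.5675 (linear)
G = 10*log10(73127.5675) = 48.6408 dBi

48.6408 dBi


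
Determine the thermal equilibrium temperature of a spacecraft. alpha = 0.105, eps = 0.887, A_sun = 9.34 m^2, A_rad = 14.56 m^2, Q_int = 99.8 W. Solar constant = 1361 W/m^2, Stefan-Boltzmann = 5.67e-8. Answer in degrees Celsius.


Numerator = alpha*S*A_sun + Q_int = 0.105*1361*9.34 + 99.8 = 1434.5327 W
Denominator = eps*sigma*A_rad = 0.887*5.67e-8*14.56 = 7.3226462e-07 W/K^4
T^4 = 1.9590359e+09 K^4
T = 210.3830 K = -62.7670 C

-62.7670 degrees Celsius


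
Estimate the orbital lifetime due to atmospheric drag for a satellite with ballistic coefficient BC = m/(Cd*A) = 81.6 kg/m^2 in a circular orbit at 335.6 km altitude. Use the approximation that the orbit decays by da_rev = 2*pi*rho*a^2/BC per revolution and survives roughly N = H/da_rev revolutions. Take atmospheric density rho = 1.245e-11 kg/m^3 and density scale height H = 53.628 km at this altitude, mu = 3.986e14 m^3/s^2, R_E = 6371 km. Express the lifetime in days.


a = R_E + alt = 6706.6000 km = 6.7066e+06 m
da_rev = 2*pi*rho*a^2/BC = 2*pi*1.245e-11*(6.7066e+06)^2/81.6 = 43.118522 m per revolution
N = H/da_rev = 53628.0000 m / 43.118522 m = 1243.7346 revolutions
P = 2*pi*sqrt(a^3/mu) = 5465.9396 s
lifetime = N*P = 1243.7346 * 5465.9396 = 6.7981784e+06 s = 78.6826 days

78.6826 days


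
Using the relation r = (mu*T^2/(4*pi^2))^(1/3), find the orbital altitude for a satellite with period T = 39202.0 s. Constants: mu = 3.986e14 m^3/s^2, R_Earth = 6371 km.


T = 39202.0 s
r = (mu*T^2/(4*pi^2))^(1/3) = (3.986e14 * 39202.0^2 / (4*pi^2))^(1/3)
r = 2.4942003e+07 m = 24942.0035 km
alt = r - R_E = 24942.0035 - 6371 = 18571.0035 km

18571.0035 km


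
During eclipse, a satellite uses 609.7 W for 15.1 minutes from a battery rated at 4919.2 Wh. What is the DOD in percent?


E_used = P * t / 60 = 609.7 * 15.1 / 60 = 153.4412 Wh
DOD = E_used / E_total * 100 = 153.4412 / 4919.2 * 100
DOD = 3.1192 %

3.1192 %


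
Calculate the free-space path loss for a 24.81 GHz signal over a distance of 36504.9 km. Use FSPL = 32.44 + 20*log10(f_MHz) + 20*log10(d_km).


f = 24.81 GHz = 24810.0000 MHz
d = 36504.9 km
FSPL = 32.44 + 20*log10(24810.0000) + 20*log10(36504.9)
FSPL = 32.44 + 87.8925 + 91.2470
FSPL = 211.5796 dB

211.5796 dB


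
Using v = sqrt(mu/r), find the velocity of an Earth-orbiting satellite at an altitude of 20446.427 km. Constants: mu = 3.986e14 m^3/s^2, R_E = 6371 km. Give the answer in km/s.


r = R_E + alt = 6371.0 + 20446.427 = 26817.4270 km = 2.6817427e+07 m
v = sqrt(mu/r) = sqrt(3.986e14 / 2.6817427e+07) = 3855.3170 m/s = 3.8553 km/s

3.8553 km/s


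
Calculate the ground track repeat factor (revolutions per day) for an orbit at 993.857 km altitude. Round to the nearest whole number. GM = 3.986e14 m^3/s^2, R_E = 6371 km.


r = 7.364857e+06 m
T = 2*pi*sqrt(r^3/mu) = 6290.1022 s = 104.8350 min
revs/day = 1440 / 104.8350 = 13.7359
Rounded: 14 revolutions per day

14 revolutions per day


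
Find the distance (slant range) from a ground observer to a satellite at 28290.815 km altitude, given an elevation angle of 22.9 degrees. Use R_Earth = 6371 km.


h = 28290.815 km, el = 22.9 deg
d = -R_E*sin(el) + sqrt((R_E*sin(el))^2 + 2*R_E*h + h^2)
d = -6371.0000*sin(0.3996804) + sqrt((6371.0000*0.389124)^2 + 2*6371.0000*28290.815 + 28290.815^2)
d = 31682.2402 km

31682.2402 km


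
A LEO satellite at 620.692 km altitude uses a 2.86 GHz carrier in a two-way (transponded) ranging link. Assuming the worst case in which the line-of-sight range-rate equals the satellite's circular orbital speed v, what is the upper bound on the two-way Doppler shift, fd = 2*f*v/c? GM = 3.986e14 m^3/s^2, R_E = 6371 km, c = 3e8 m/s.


r = 6.991692e+06 m
v = sqrt(mu/r) = 7550.5311 m/s (worst-case radial velocity)
f = 2.86 GHz = 2.86e+09 Hz
fd = 2*f*v/c = 2*2.86e+09*7550.5311/3.0e+08
fd = 143963.4604 Hz

143963.4604 Hz


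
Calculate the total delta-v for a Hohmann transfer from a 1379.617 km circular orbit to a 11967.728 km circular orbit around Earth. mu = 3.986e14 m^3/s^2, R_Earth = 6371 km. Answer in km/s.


r1 = 7750.6170 km = 7.750617e+06 m
r2 = 18338.7280 km = 1.8338728e+07 m
dv1 = sqrt(mu/r1)*(sqrt(2*r2/(r1+r2)) - 1) = 1331.5852 m/s
dv2 = sqrt(mu/r2)*(1 - sqrt(2*r1/(r1+r2))) = 1068.4779 m/s
total dv = |dv1| + |dv2| = 1331.5852 + 1068.4779 = 2400.0631 m/s = 2.4001 km/s

2.4001 km/s


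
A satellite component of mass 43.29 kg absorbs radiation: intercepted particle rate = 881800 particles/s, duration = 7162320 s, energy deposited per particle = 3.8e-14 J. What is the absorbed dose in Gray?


Total energy deposited = rate * time * E_per
  = 881800 * 7162320 * 3.8e-14 = 0.2399979 J
Dose = E_total / mass = 0.2399979 / 43.29
Dose = 0.005543957 Gy

0.0055 Gy


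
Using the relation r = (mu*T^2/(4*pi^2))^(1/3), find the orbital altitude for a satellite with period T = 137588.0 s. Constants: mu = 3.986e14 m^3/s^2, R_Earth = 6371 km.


T = 137588.0 s
r = (mu*T^2/(4*pi^2))^(1/3) = (3.986e14 * 137588.0^2 / (4*pi^2))^(1/3)
r = 5.7603149e+07 m = 57603.1488 km
alt = r - R_E = 57603.1488 - 6371 = 51232.1488 km

51232.1488 km
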